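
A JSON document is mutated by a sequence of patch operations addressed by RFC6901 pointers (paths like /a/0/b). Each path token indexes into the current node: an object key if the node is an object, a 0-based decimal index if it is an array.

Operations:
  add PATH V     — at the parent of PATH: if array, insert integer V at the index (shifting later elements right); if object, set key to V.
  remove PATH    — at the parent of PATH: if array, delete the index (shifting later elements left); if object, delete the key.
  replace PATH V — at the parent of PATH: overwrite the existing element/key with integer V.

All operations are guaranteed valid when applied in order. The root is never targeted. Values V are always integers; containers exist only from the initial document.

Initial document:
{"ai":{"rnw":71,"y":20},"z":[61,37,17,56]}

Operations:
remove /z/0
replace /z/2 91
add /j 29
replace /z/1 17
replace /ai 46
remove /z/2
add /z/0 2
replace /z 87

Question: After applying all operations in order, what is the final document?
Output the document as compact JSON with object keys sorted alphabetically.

Answer: {"ai":46,"j":29,"z":87}

Derivation:
After op 1 (remove /z/0): {"ai":{"rnw":71,"y":20},"z":[37,17,56]}
After op 2 (replace /z/2 91): {"ai":{"rnw":71,"y":20},"z":[37,17,91]}
After op 3 (add /j 29): {"ai":{"rnw":71,"y":20},"j":29,"z":[37,17,91]}
After op 4 (replace /z/1 17): {"ai":{"rnw":71,"y":20},"j":29,"z":[37,17,91]}
After op 5 (replace /ai 46): {"ai":46,"j":29,"z":[37,17,91]}
After op 6 (remove /z/2): {"ai":46,"j":29,"z":[37,17]}
After op 7 (add /z/0 2): {"ai":46,"j":29,"z":[2,37,17]}
After op 8 (replace /z 87): {"ai":46,"j":29,"z":87}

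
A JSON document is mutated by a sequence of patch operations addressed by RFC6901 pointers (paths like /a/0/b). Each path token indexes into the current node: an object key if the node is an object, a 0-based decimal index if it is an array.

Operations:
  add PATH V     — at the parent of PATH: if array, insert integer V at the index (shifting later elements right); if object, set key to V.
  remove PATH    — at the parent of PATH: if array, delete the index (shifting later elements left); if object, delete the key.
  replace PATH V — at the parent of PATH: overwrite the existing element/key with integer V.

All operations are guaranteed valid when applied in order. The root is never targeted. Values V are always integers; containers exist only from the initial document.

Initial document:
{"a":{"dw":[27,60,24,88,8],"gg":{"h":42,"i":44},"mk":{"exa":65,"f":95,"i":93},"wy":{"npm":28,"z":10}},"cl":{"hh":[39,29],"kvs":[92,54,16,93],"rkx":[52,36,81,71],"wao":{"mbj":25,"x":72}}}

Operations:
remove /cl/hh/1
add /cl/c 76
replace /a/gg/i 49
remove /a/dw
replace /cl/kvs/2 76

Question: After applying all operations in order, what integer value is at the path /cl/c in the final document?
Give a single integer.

Answer: 76

Derivation:
After op 1 (remove /cl/hh/1): {"a":{"dw":[27,60,24,88,8],"gg":{"h":42,"i":44},"mk":{"exa":65,"f":95,"i":93},"wy":{"npm":28,"z":10}},"cl":{"hh":[39],"kvs":[92,54,16,93],"rkx":[52,36,81,71],"wao":{"mbj":25,"x":72}}}
After op 2 (add /cl/c 76): {"a":{"dw":[27,60,24,88,8],"gg":{"h":42,"i":44},"mk":{"exa":65,"f":95,"i":93},"wy":{"npm":28,"z":10}},"cl":{"c":76,"hh":[39],"kvs":[92,54,16,93],"rkx":[52,36,81,71],"wao":{"mbj":25,"x":72}}}
After op 3 (replace /a/gg/i 49): {"a":{"dw":[27,60,24,88,8],"gg":{"h":42,"i":49},"mk":{"exa":65,"f":95,"i":93},"wy":{"npm":28,"z":10}},"cl":{"c":76,"hh":[39],"kvs":[92,54,16,93],"rkx":[52,36,81,71],"wao":{"mbj":25,"x":72}}}
After op 4 (remove /a/dw): {"a":{"gg":{"h":42,"i":49},"mk":{"exa":65,"f":95,"i":93},"wy":{"npm":28,"z":10}},"cl":{"c":76,"hh":[39],"kvs":[92,54,16,93],"rkx":[52,36,81,71],"wao":{"mbj":25,"x":72}}}
After op 5 (replace /cl/kvs/2 76): {"a":{"gg":{"h":42,"i":49},"mk":{"exa":65,"f":95,"i":93},"wy":{"npm":28,"z":10}},"cl":{"c":76,"hh":[39],"kvs":[92,54,76,93],"rkx":[52,36,81,71],"wao":{"mbj":25,"x":72}}}
Value at /cl/c: 76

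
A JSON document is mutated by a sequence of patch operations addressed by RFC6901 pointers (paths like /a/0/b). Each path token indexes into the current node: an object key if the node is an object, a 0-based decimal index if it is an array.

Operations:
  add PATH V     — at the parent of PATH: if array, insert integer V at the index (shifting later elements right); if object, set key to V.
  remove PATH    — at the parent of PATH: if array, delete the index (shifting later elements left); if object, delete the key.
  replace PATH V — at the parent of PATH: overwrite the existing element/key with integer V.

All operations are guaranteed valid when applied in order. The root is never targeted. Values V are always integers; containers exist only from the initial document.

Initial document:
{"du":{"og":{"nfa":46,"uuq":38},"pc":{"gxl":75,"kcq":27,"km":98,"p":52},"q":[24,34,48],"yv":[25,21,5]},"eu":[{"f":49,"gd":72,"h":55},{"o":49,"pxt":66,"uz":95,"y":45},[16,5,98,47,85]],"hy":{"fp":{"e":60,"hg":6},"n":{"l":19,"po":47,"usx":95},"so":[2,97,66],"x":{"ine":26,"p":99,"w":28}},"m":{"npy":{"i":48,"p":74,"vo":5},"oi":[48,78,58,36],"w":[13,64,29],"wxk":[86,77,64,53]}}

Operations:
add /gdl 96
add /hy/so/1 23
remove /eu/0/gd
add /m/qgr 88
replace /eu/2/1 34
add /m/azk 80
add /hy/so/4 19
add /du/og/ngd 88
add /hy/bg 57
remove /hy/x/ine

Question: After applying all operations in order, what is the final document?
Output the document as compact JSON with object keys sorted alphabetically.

Answer: {"du":{"og":{"nfa":46,"ngd":88,"uuq":38},"pc":{"gxl":75,"kcq":27,"km":98,"p":52},"q":[24,34,48],"yv":[25,21,5]},"eu":[{"f":49,"h":55},{"o":49,"pxt":66,"uz":95,"y":45},[16,34,98,47,85]],"gdl":96,"hy":{"bg":57,"fp":{"e":60,"hg":6},"n":{"l":19,"po":47,"usx":95},"so":[2,23,97,66,19],"x":{"p":99,"w":28}},"m":{"azk":80,"npy":{"i":48,"p":74,"vo":5},"oi":[48,78,58,36],"qgr":88,"w":[13,64,29],"wxk":[86,77,64,53]}}

Derivation:
After op 1 (add /gdl 96): {"du":{"og":{"nfa":46,"uuq":38},"pc":{"gxl":75,"kcq":27,"km":98,"p":52},"q":[24,34,48],"yv":[25,21,5]},"eu":[{"f":49,"gd":72,"h":55},{"o":49,"pxt":66,"uz":95,"y":45},[16,5,98,47,85]],"gdl":96,"hy":{"fp":{"e":60,"hg":6},"n":{"l":19,"po":47,"usx":95},"so":[2,97,66],"x":{"ine":26,"p":99,"w":28}},"m":{"npy":{"i":48,"p":74,"vo":5},"oi":[48,78,58,36],"w":[13,64,29],"wxk":[86,77,64,53]}}
After op 2 (add /hy/so/1 23): {"du":{"og":{"nfa":46,"uuq":38},"pc":{"gxl":75,"kcq":27,"km":98,"p":52},"q":[24,34,48],"yv":[25,21,5]},"eu":[{"f":49,"gd":72,"h":55},{"o":49,"pxt":66,"uz":95,"y":45},[16,5,98,47,85]],"gdl":96,"hy":{"fp":{"e":60,"hg":6},"n":{"l":19,"po":47,"usx":95},"so":[2,23,97,66],"x":{"ine":26,"p":99,"w":28}},"m":{"npy":{"i":48,"p":74,"vo":5},"oi":[48,78,58,36],"w":[13,64,29],"wxk":[86,77,64,53]}}
After op 3 (remove /eu/0/gd): {"du":{"og":{"nfa":46,"uuq":38},"pc":{"gxl":75,"kcq":27,"km":98,"p":52},"q":[24,34,48],"yv":[25,21,5]},"eu":[{"f":49,"h":55},{"o":49,"pxt":66,"uz":95,"y":45},[16,5,98,47,85]],"gdl":96,"hy":{"fp":{"e":60,"hg":6},"n":{"l":19,"po":47,"usx":95},"so":[2,23,97,66],"x":{"ine":26,"p":99,"w":28}},"m":{"npy":{"i":48,"p":74,"vo":5},"oi":[48,78,58,36],"w":[13,64,29],"wxk":[86,77,64,53]}}
After op 4 (add /m/qgr 88): {"du":{"og":{"nfa":46,"uuq":38},"pc":{"gxl":75,"kcq":27,"km":98,"p":52},"q":[24,34,48],"yv":[25,21,5]},"eu":[{"f":49,"h":55},{"o":49,"pxt":66,"uz":95,"y":45},[16,5,98,47,85]],"gdl":96,"hy":{"fp":{"e":60,"hg":6},"n":{"l":19,"po":47,"usx":95},"so":[2,23,97,66],"x":{"ine":26,"p":99,"w":28}},"m":{"npy":{"i":48,"p":74,"vo":5},"oi":[48,78,58,36],"qgr":88,"w":[13,64,29],"wxk":[86,77,64,53]}}
After op 5 (replace /eu/2/1 34): {"du":{"og":{"nfa":46,"uuq":38},"pc":{"gxl":75,"kcq":27,"km":98,"p":52},"q":[24,34,48],"yv":[25,21,5]},"eu":[{"f":49,"h":55},{"o":49,"pxt":66,"uz":95,"y":45},[16,34,98,47,85]],"gdl":96,"hy":{"fp":{"e":60,"hg":6},"n":{"l":19,"po":47,"usx":95},"so":[2,23,97,66],"x":{"ine":26,"p":99,"w":28}},"m":{"npy":{"i":48,"p":74,"vo":5},"oi":[48,78,58,36],"qgr":88,"w":[13,64,29],"wxk":[86,77,64,53]}}
After op 6 (add /m/azk 80): {"du":{"og":{"nfa":46,"uuq":38},"pc":{"gxl":75,"kcq":27,"km":98,"p":52},"q":[24,34,48],"yv":[25,21,5]},"eu":[{"f":49,"h":55},{"o":49,"pxt":66,"uz":95,"y":45},[16,34,98,47,85]],"gdl":96,"hy":{"fp":{"e":60,"hg":6},"n":{"l":19,"po":47,"usx":95},"so":[2,23,97,66],"x":{"ine":26,"p":99,"w":28}},"m":{"azk":80,"npy":{"i":48,"p":74,"vo":5},"oi":[48,78,58,36],"qgr":88,"w":[13,64,29],"wxk":[86,77,64,53]}}
After op 7 (add /hy/so/4 19): {"du":{"og":{"nfa":46,"uuq":38},"pc":{"gxl":75,"kcq":27,"km":98,"p":52},"q":[24,34,48],"yv":[25,21,5]},"eu":[{"f":49,"h":55},{"o":49,"pxt":66,"uz":95,"y":45},[16,34,98,47,85]],"gdl":96,"hy":{"fp":{"e":60,"hg":6},"n":{"l":19,"po":47,"usx":95},"so":[2,23,97,66,19],"x":{"ine":26,"p":99,"w":28}},"m":{"azk":80,"npy":{"i":48,"p":74,"vo":5},"oi":[48,78,58,36],"qgr":88,"w":[13,64,29],"wxk":[86,77,64,53]}}
After op 8 (add /du/og/ngd 88): {"du":{"og":{"nfa":46,"ngd":88,"uuq":38},"pc":{"gxl":75,"kcq":27,"km":98,"p":52},"q":[24,34,48],"yv":[25,21,5]},"eu":[{"f":49,"h":55},{"o":49,"pxt":66,"uz":95,"y":45},[16,34,98,47,85]],"gdl":96,"hy":{"fp":{"e":60,"hg":6},"n":{"l":19,"po":47,"usx":95},"so":[2,23,97,66,19],"x":{"ine":26,"p":99,"w":28}},"m":{"azk":80,"npy":{"i":48,"p":74,"vo":5},"oi":[48,78,58,36],"qgr":88,"w":[13,64,29],"wxk":[86,77,64,53]}}
After op 9 (add /hy/bg 57): {"du":{"og":{"nfa":46,"ngd":88,"uuq":38},"pc":{"gxl":75,"kcq":27,"km":98,"p":52},"q":[24,34,48],"yv":[25,21,5]},"eu":[{"f":49,"h":55},{"o":49,"pxt":66,"uz":95,"y":45},[16,34,98,47,85]],"gdl":96,"hy":{"bg":57,"fp":{"e":60,"hg":6},"n":{"l":19,"po":47,"usx":95},"so":[2,23,97,66,19],"x":{"ine":26,"p":99,"w":28}},"m":{"azk":80,"npy":{"i":48,"p":74,"vo":5},"oi":[48,78,58,36],"qgr":88,"w":[13,64,29],"wxk":[86,77,64,53]}}
After op 10 (remove /hy/x/ine): {"du":{"og":{"nfa":46,"ngd":88,"uuq":38},"pc":{"gxl":75,"kcq":27,"km":98,"p":52},"q":[24,34,48],"yv":[25,21,5]},"eu":[{"f":49,"h":55},{"o":49,"pxt":66,"uz":95,"y":45},[16,34,98,47,85]],"gdl":96,"hy":{"bg":57,"fp":{"e":60,"hg":6},"n":{"l":19,"po":47,"usx":95},"so":[2,23,97,66,19],"x":{"p":99,"w":28}},"m":{"azk":80,"npy":{"i":48,"p":74,"vo":5},"oi":[48,78,58,36],"qgr":88,"w":[13,64,29],"wxk":[86,77,64,53]}}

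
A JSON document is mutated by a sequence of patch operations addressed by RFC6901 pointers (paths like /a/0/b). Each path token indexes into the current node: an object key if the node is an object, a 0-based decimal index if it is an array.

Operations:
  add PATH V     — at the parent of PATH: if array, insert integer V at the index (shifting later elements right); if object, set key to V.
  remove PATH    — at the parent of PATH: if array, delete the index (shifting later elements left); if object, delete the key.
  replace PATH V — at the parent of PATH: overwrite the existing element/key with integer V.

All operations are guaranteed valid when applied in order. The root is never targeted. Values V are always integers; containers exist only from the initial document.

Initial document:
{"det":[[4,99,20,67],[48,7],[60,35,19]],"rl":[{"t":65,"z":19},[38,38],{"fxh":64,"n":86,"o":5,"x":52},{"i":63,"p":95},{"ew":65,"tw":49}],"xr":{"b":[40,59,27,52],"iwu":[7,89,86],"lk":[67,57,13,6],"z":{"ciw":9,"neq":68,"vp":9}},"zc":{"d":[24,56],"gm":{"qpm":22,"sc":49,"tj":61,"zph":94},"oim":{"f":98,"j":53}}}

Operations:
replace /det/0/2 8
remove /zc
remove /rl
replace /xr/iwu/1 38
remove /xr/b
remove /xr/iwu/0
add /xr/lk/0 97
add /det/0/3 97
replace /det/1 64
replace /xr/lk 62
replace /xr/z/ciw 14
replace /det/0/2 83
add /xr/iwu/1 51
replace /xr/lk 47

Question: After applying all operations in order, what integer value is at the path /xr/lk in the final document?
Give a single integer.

Answer: 47

Derivation:
After op 1 (replace /det/0/2 8): {"det":[[4,99,8,67],[48,7],[60,35,19]],"rl":[{"t":65,"z":19},[38,38],{"fxh":64,"n":86,"o":5,"x":52},{"i":63,"p":95},{"ew":65,"tw":49}],"xr":{"b":[40,59,27,52],"iwu":[7,89,86],"lk":[67,57,13,6],"z":{"ciw":9,"neq":68,"vp":9}},"zc":{"d":[24,56],"gm":{"qpm":22,"sc":49,"tj":61,"zph":94},"oim":{"f":98,"j":53}}}
After op 2 (remove /zc): {"det":[[4,99,8,67],[48,7],[60,35,19]],"rl":[{"t":65,"z":19},[38,38],{"fxh":64,"n":86,"o":5,"x":52},{"i":63,"p":95},{"ew":65,"tw":49}],"xr":{"b":[40,59,27,52],"iwu":[7,89,86],"lk":[67,57,13,6],"z":{"ciw":9,"neq":68,"vp":9}}}
After op 3 (remove /rl): {"det":[[4,99,8,67],[48,7],[60,35,19]],"xr":{"b":[40,59,27,52],"iwu":[7,89,86],"lk":[67,57,13,6],"z":{"ciw":9,"neq":68,"vp":9}}}
After op 4 (replace /xr/iwu/1 38): {"det":[[4,99,8,67],[48,7],[60,35,19]],"xr":{"b":[40,59,27,52],"iwu":[7,38,86],"lk":[67,57,13,6],"z":{"ciw":9,"neq":68,"vp":9}}}
After op 5 (remove /xr/b): {"det":[[4,99,8,67],[48,7],[60,35,19]],"xr":{"iwu":[7,38,86],"lk":[67,57,13,6],"z":{"ciw":9,"neq":68,"vp":9}}}
After op 6 (remove /xr/iwu/0): {"det":[[4,99,8,67],[48,7],[60,35,19]],"xr":{"iwu":[38,86],"lk":[67,57,13,6],"z":{"ciw":9,"neq":68,"vp":9}}}
After op 7 (add /xr/lk/0 97): {"det":[[4,99,8,67],[48,7],[60,35,19]],"xr":{"iwu":[38,86],"lk":[97,67,57,13,6],"z":{"ciw":9,"neq":68,"vp":9}}}
After op 8 (add /det/0/3 97): {"det":[[4,99,8,97,67],[48,7],[60,35,19]],"xr":{"iwu":[38,86],"lk":[97,67,57,13,6],"z":{"ciw":9,"neq":68,"vp":9}}}
After op 9 (replace /det/1 64): {"det":[[4,99,8,97,67],64,[60,35,19]],"xr":{"iwu":[38,86],"lk":[97,67,57,13,6],"z":{"ciw":9,"neq":68,"vp":9}}}
After op 10 (replace /xr/lk 62): {"det":[[4,99,8,97,67],64,[60,35,19]],"xr":{"iwu":[38,86],"lk":62,"z":{"ciw":9,"neq":68,"vp":9}}}
After op 11 (replace /xr/z/ciw 14): {"det":[[4,99,8,97,67],64,[60,35,19]],"xr":{"iwu":[38,86],"lk":62,"z":{"ciw":14,"neq":68,"vp":9}}}
After op 12 (replace /det/0/2 83): {"det":[[4,99,83,97,67],64,[60,35,19]],"xr":{"iwu":[38,86],"lk":62,"z":{"ciw":14,"neq":68,"vp":9}}}
After op 13 (add /xr/iwu/1 51): {"det":[[4,99,83,97,67],64,[60,35,19]],"xr":{"iwu":[38,51,86],"lk":62,"z":{"ciw":14,"neq":68,"vp":9}}}
After op 14 (replace /xr/lk 47): {"det":[[4,99,83,97,67],64,[60,35,19]],"xr":{"iwu":[38,51,86],"lk":47,"z":{"ciw":14,"neq":68,"vp":9}}}
Value at /xr/lk: 47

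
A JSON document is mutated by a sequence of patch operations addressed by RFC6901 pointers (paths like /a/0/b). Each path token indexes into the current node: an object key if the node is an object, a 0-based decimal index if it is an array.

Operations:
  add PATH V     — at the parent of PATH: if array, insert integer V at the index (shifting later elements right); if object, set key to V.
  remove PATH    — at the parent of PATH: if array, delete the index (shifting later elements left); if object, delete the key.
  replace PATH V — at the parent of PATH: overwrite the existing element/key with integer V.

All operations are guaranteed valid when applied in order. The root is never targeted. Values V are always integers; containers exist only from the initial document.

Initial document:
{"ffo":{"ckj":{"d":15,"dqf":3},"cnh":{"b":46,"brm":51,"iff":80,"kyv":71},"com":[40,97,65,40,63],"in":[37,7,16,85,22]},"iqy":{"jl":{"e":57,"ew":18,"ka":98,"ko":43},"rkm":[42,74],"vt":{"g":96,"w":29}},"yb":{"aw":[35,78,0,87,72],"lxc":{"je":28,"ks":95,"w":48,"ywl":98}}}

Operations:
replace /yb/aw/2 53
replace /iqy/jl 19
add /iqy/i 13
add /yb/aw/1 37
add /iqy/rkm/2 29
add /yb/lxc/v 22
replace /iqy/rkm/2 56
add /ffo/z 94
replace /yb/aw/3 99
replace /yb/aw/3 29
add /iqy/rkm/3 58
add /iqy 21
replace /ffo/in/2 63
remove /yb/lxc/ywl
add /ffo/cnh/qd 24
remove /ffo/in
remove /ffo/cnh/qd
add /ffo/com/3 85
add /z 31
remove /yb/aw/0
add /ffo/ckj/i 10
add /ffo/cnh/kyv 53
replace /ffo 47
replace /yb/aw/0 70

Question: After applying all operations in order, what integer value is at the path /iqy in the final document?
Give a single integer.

After op 1 (replace /yb/aw/2 53): {"ffo":{"ckj":{"d":15,"dqf":3},"cnh":{"b":46,"brm":51,"iff":80,"kyv":71},"com":[40,97,65,40,63],"in":[37,7,16,85,22]},"iqy":{"jl":{"e":57,"ew":18,"ka":98,"ko":43},"rkm":[42,74],"vt":{"g":96,"w":29}},"yb":{"aw":[35,78,53,87,72],"lxc":{"je":28,"ks":95,"w":48,"ywl":98}}}
After op 2 (replace /iqy/jl 19): {"ffo":{"ckj":{"d":15,"dqf":3},"cnh":{"b":46,"brm":51,"iff":80,"kyv":71},"com":[40,97,65,40,63],"in":[37,7,16,85,22]},"iqy":{"jl":19,"rkm":[42,74],"vt":{"g":96,"w":29}},"yb":{"aw":[35,78,53,87,72],"lxc":{"je":28,"ks":95,"w":48,"ywl":98}}}
After op 3 (add /iqy/i 13): {"ffo":{"ckj":{"d":15,"dqf":3},"cnh":{"b":46,"brm":51,"iff":80,"kyv":71},"com":[40,97,65,40,63],"in":[37,7,16,85,22]},"iqy":{"i":13,"jl":19,"rkm":[42,74],"vt":{"g":96,"w":29}},"yb":{"aw":[35,78,53,87,72],"lxc":{"je":28,"ks":95,"w":48,"ywl":98}}}
After op 4 (add /yb/aw/1 37): {"ffo":{"ckj":{"d":15,"dqf":3},"cnh":{"b":46,"brm":51,"iff":80,"kyv":71},"com":[40,97,65,40,63],"in":[37,7,16,85,22]},"iqy":{"i":13,"jl":19,"rkm":[42,74],"vt":{"g":96,"w":29}},"yb":{"aw":[35,37,78,53,87,72],"lxc":{"je":28,"ks":95,"w":48,"ywl":98}}}
After op 5 (add /iqy/rkm/2 29): {"ffo":{"ckj":{"d":15,"dqf":3},"cnh":{"b":46,"brm":51,"iff":80,"kyv":71},"com":[40,97,65,40,63],"in":[37,7,16,85,22]},"iqy":{"i":13,"jl":19,"rkm":[42,74,29],"vt":{"g":96,"w":29}},"yb":{"aw":[35,37,78,53,87,72],"lxc":{"je":28,"ks":95,"w":48,"ywl":98}}}
After op 6 (add /yb/lxc/v 22): {"ffo":{"ckj":{"d":15,"dqf":3},"cnh":{"b":46,"brm":51,"iff":80,"kyv":71},"com":[40,97,65,40,63],"in":[37,7,16,85,22]},"iqy":{"i":13,"jl":19,"rkm":[42,74,29],"vt":{"g":96,"w":29}},"yb":{"aw":[35,37,78,53,87,72],"lxc":{"je":28,"ks":95,"v":22,"w":48,"ywl":98}}}
After op 7 (replace /iqy/rkm/2 56): {"ffo":{"ckj":{"d":15,"dqf":3},"cnh":{"b":46,"brm":51,"iff":80,"kyv":71},"com":[40,97,65,40,63],"in":[37,7,16,85,22]},"iqy":{"i":13,"jl":19,"rkm":[42,74,56],"vt":{"g":96,"w":29}},"yb":{"aw":[35,37,78,53,87,72],"lxc":{"je":28,"ks":95,"v":22,"w":48,"ywl":98}}}
After op 8 (add /ffo/z 94): {"ffo":{"ckj":{"d":15,"dqf":3},"cnh":{"b":46,"brm":51,"iff":80,"kyv":71},"com":[40,97,65,40,63],"in":[37,7,16,85,22],"z":94},"iqy":{"i":13,"jl":19,"rkm":[42,74,56],"vt":{"g":96,"w":29}},"yb":{"aw":[35,37,78,53,87,72],"lxc":{"je":28,"ks":95,"v":22,"w":48,"ywl":98}}}
After op 9 (replace /yb/aw/3 99): {"ffo":{"ckj":{"d":15,"dqf":3},"cnh":{"b":46,"brm":51,"iff":80,"kyv":71},"com":[40,97,65,40,63],"in":[37,7,16,85,22],"z":94},"iqy":{"i":13,"jl":19,"rkm":[42,74,56],"vt":{"g":96,"w":29}},"yb":{"aw":[35,37,78,99,87,72],"lxc":{"je":28,"ks":95,"v":22,"w":48,"ywl":98}}}
After op 10 (replace /yb/aw/3 29): {"ffo":{"ckj":{"d":15,"dqf":3},"cnh":{"b":46,"brm":51,"iff":80,"kyv":71},"com":[40,97,65,40,63],"in":[37,7,16,85,22],"z":94},"iqy":{"i":13,"jl":19,"rkm":[42,74,56],"vt":{"g":96,"w":29}},"yb":{"aw":[35,37,78,29,87,72],"lxc":{"je":28,"ks":95,"v":22,"w":48,"ywl":98}}}
After op 11 (add /iqy/rkm/3 58): {"ffo":{"ckj":{"d":15,"dqf":3},"cnh":{"b":46,"brm":51,"iff":80,"kyv":71},"com":[40,97,65,40,63],"in":[37,7,16,85,22],"z":94},"iqy":{"i":13,"jl":19,"rkm":[42,74,56,58],"vt":{"g":96,"w":29}},"yb":{"aw":[35,37,78,29,87,72],"lxc":{"je":28,"ks":95,"v":22,"w":48,"ywl":98}}}
After op 12 (add /iqy 21): {"ffo":{"ckj":{"d":15,"dqf":3},"cnh":{"b":46,"brm":51,"iff":80,"kyv":71},"com":[40,97,65,40,63],"in":[37,7,16,85,22],"z":94},"iqy":21,"yb":{"aw":[35,37,78,29,87,72],"lxc":{"je":28,"ks":95,"v":22,"w":48,"ywl":98}}}
After op 13 (replace /ffo/in/2 63): {"ffo":{"ckj":{"d":15,"dqf":3},"cnh":{"b":46,"brm":51,"iff":80,"kyv":71},"com":[40,97,65,40,63],"in":[37,7,63,85,22],"z":94},"iqy":21,"yb":{"aw":[35,37,78,29,87,72],"lxc":{"je":28,"ks":95,"v":22,"w":48,"ywl":98}}}
After op 14 (remove /yb/lxc/ywl): {"ffo":{"ckj":{"d":15,"dqf":3},"cnh":{"b":46,"brm":51,"iff":80,"kyv":71},"com":[40,97,65,40,63],"in":[37,7,63,85,22],"z":94},"iqy":21,"yb":{"aw":[35,37,78,29,87,72],"lxc":{"je":28,"ks":95,"v":22,"w":48}}}
After op 15 (add /ffo/cnh/qd 24): {"ffo":{"ckj":{"d":15,"dqf":3},"cnh":{"b":46,"brm":51,"iff":80,"kyv":71,"qd":24},"com":[40,97,65,40,63],"in":[37,7,63,85,22],"z":94},"iqy":21,"yb":{"aw":[35,37,78,29,87,72],"lxc":{"je":28,"ks":95,"v":22,"w":48}}}
After op 16 (remove /ffo/in): {"ffo":{"ckj":{"d":15,"dqf":3},"cnh":{"b":46,"brm":51,"iff":80,"kyv":71,"qd":24},"com":[40,97,65,40,63],"z":94},"iqy":21,"yb":{"aw":[35,37,78,29,87,72],"lxc":{"je":28,"ks":95,"v":22,"w":48}}}
After op 17 (remove /ffo/cnh/qd): {"ffo":{"ckj":{"d":15,"dqf":3},"cnh":{"b":46,"brm":51,"iff":80,"kyv":71},"com":[40,97,65,40,63],"z":94},"iqy":21,"yb":{"aw":[35,37,78,29,87,72],"lxc":{"je":28,"ks":95,"v":22,"w":48}}}
After op 18 (add /ffo/com/3 85): {"ffo":{"ckj":{"d":15,"dqf":3},"cnh":{"b":46,"brm":51,"iff":80,"kyv":71},"com":[40,97,65,85,40,63],"z":94},"iqy":21,"yb":{"aw":[35,37,78,29,87,72],"lxc":{"je":28,"ks":95,"v":22,"w":48}}}
After op 19 (add /z 31): {"ffo":{"ckj":{"d":15,"dqf":3},"cnh":{"b":46,"brm":51,"iff":80,"kyv":71},"com":[40,97,65,85,40,63],"z":94},"iqy":21,"yb":{"aw":[35,37,78,29,87,72],"lxc":{"je":28,"ks":95,"v":22,"w":48}},"z":31}
After op 20 (remove /yb/aw/0): {"ffo":{"ckj":{"d":15,"dqf":3},"cnh":{"b":46,"brm":51,"iff":80,"kyv":71},"com":[40,97,65,85,40,63],"z":94},"iqy":21,"yb":{"aw":[37,78,29,87,72],"lxc":{"je":28,"ks":95,"v":22,"w":48}},"z":31}
After op 21 (add /ffo/ckj/i 10): {"ffo":{"ckj":{"d":15,"dqf":3,"i":10},"cnh":{"b":46,"brm":51,"iff":80,"kyv":71},"com":[40,97,65,85,40,63],"z":94},"iqy":21,"yb":{"aw":[37,78,29,87,72],"lxc":{"je":28,"ks":95,"v":22,"w":48}},"z":31}
After op 22 (add /ffo/cnh/kyv 53): {"ffo":{"ckj":{"d":15,"dqf":3,"i":10},"cnh":{"b":46,"brm":51,"iff":80,"kyv":53},"com":[40,97,65,85,40,63],"z":94},"iqy":21,"yb":{"aw":[37,78,29,87,72],"lxc":{"je":28,"ks":95,"v":22,"w":48}},"z":31}
After op 23 (replace /ffo 47): {"ffo":47,"iqy":21,"yb":{"aw":[37,78,29,87,72],"lxc":{"je":28,"ks":95,"v":22,"w":48}},"z":31}
After op 24 (replace /yb/aw/0 70): {"ffo":47,"iqy":21,"yb":{"aw":[70,78,29,87,72],"lxc":{"je":28,"ks":95,"v":22,"w":48}},"z":31}
Value at /iqy: 21

Answer: 21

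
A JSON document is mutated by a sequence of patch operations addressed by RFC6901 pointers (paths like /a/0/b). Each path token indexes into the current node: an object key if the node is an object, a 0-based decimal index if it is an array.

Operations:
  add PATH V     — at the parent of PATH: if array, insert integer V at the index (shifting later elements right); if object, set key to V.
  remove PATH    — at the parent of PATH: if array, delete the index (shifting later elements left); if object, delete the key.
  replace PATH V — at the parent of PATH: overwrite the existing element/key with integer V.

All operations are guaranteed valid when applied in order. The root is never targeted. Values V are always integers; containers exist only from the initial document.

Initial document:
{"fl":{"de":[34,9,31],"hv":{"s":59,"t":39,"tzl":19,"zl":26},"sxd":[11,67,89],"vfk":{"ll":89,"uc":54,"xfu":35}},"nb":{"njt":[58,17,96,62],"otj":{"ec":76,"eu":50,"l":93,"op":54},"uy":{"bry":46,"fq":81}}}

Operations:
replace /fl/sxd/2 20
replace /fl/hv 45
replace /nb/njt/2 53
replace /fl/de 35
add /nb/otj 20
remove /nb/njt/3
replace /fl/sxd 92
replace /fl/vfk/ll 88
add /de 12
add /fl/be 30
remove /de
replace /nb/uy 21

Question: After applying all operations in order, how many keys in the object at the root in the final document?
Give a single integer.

After op 1 (replace /fl/sxd/2 20): {"fl":{"de":[34,9,31],"hv":{"s":59,"t":39,"tzl":19,"zl":26},"sxd":[11,67,20],"vfk":{"ll":89,"uc":54,"xfu":35}},"nb":{"njt":[58,17,96,62],"otj":{"ec":76,"eu":50,"l":93,"op":54},"uy":{"bry":46,"fq":81}}}
After op 2 (replace /fl/hv 45): {"fl":{"de":[34,9,31],"hv":45,"sxd":[11,67,20],"vfk":{"ll":89,"uc":54,"xfu":35}},"nb":{"njt":[58,17,96,62],"otj":{"ec":76,"eu":50,"l":93,"op":54},"uy":{"bry":46,"fq":81}}}
After op 3 (replace /nb/njt/2 53): {"fl":{"de":[34,9,31],"hv":45,"sxd":[11,67,20],"vfk":{"ll":89,"uc":54,"xfu":35}},"nb":{"njt":[58,17,53,62],"otj":{"ec":76,"eu":50,"l":93,"op":54},"uy":{"bry":46,"fq":81}}}
After op 4 (replace /fl/de 35): {"fl":{"de":35,"hv":45,"sxd":[11,67,20],"vfk":{"ll":89,"uc":54,"xfu":35}},"nb":{"njt":[58,17,53,62],"otj":{"ec":76,"eu":50,"l":93,"op":54},"uy":{"bry":46,"fq":81}}}
After op 5 (add /nb/otj 20): {"fl":{"de":35,"hv":45,"sxd":[11,67,20],"vfk":{"ll":89,"uc":54,"xfu":35}},"nb":{"njt":[58,17,53,62],"otj":20,"uy":{"bry":46,"fq":81}}}
After op 6 (remove /nb/njt/3): {"fl":{"de":35,"hv":45,"sxd":[11,67,20],"vfk":{"ll":89,"uc":54,"xfu":35}},"nb":{"njt":[58,17,53],"otj":20,"uy":{"bry":46,"fq":81}}}
After op 7 (replace /fl/sxd 92): {"fl":{"de":35,"hv":45,"sxd":92,"vfk":{"ll":89,"uc":54,"xfu":35}},"nb":{"njt":[58,17,53],"otj":20,"uy":{"bry":46,"fq":81}}}
After op 8 (replace /fl/vfk/ll 88): {"fl":{"de":35,"hv":45,"sxd":92,"vfk":{"ll":88,"uc":54,"xfu":35}},"nb":{"njt":[58,17,53],"otj":20,"uy":{"bry":46,"fq":81}}}
After op 9 (add /de 12): {"de":12,"fl":{"de":35,"hv":45,"sxd":92,"vfk":{"ll":88,"uc":54,"xfu":35}},"nb":{"njt":[58,17,53],"otj":20,"uy":{"bry":46,"fq":81}}}
After op 10 (add /fl/be 30): {"de":12,"fl":{"be":30,"de":35,"hv":45,"sxd":92,"vfk":{"ll":88,"uc":54,"xfu":35}},"nb":{"njt":[58,17,53],"otj":20,"uy":{"bry":46,"fq":81}}}
After op 11 (remove /de): {"fl":{"be":30,"de":35,"hv":45,"sxd":92,"vfk":{"ll":88,"uc":54,"xfu":35}},"nb":{"njt":[58,17,53],"otj":20,"uy":{"bry":46,"fq":81}}}
After op 12 (replace /nb/uy 21): {"fl":{"be":30,"de":35,"hv":45,"sxd":92,"vfk":{"ll":88,"uc":54,"xfu":35}},"nb":{"njt":[58,17,53],"otj":20,"uy":21}}
Size at the root: 2

Answer: 2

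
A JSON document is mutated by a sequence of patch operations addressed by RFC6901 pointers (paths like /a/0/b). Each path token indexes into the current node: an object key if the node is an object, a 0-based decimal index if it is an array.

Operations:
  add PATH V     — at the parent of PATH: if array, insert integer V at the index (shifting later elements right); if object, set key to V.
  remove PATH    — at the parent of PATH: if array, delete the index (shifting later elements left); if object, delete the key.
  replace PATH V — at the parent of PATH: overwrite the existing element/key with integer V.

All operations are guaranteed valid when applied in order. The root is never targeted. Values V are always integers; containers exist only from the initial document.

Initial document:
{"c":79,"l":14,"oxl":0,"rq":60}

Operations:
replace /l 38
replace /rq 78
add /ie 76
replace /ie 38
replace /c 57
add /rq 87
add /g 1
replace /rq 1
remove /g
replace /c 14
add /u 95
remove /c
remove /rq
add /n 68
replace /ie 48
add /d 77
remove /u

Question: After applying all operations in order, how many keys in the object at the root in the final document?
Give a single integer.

Answer: 5

Derivation:
After op 1 (replace /l 38): {"c":79,"l":38,"oxl":0,"rq":60}
After op 2 (replace /rq 78): {"c":79,"l":38,"oxl":0,"rq":78}
After op 3 (add /ie 76): {"c":79,"ie":76,"l":38,"oxl":0,"rq":78}
After op 4 (replace /ie 38): {"c":79,"ie":38,"l":38,"oxl":0,"rq":78}
After op 5 (replace /c 57): {"c":57,"ie":38,"l":38,"oxl":0,"rq":78}
After op 6 (add /rq 87): {"c":57,"ie":38,"l":38,"oxl":0,"rq":87}
After op 7 (add /g 1): {"c":57,"g":1,"ie":38,"l":38,"oxl":0,"rq":87}
After op 8 (replace /rq 1): {"c":57,"g":1,"ie":38,"l":38,"oxl":0,"rq":1}
After op 9 (remove /g): {"c":57,"ie":38,"l":38,"oxl":0,"rq":1}
After op 10 (replace /c 14): {"c":14,"ie":38,"l":38,"oxl":0,"rq":1}
After op 11 (add /u 95): {"c":14,"ie":38,"l":38,"oxl":0,"rq":1,"u":95}
After op 12 (remove /c): {"ie":38,"l":38,"oxl":0,"rq":1,"u":95}
After op 13 (remove /rq): {"ie":38,"l":38,"oxl":0,"u":95}
After op 14 (add /n 68): {"ie":38,"l":38,"n":68,"oxl":0,"u":95}
After op 15 (replace /ie 48): {"ie":48,"l":38,"n":68,"oxl":0,"u":95}
After op 16 (add /d 77): {"d":77,"ie":48,"l":38,"n":68,"oxl":0,"u":95}
After op 17 (remove /u): {"d":77,"ie":48,"l":38,"n":68,"oxl":0}
Size at the root: 5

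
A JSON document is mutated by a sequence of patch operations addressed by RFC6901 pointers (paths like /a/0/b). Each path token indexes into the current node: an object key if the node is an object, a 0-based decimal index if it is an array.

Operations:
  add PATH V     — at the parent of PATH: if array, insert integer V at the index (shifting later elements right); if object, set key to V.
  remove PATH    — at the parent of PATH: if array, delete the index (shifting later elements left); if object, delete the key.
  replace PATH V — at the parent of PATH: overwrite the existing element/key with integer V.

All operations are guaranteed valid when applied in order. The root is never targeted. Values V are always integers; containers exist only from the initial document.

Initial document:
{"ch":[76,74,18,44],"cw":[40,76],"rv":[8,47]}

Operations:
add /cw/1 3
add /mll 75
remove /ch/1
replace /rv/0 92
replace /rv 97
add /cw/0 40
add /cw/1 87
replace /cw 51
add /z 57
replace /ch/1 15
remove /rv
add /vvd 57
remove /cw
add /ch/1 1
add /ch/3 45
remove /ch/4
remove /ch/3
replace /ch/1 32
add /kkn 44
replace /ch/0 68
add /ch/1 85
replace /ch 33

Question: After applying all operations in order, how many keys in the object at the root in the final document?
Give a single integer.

Answer: 5

Derivation:
After op 1 (add /cw/1 3): {"ch":[76,74,18,44],"cw":[40,3,76],"rv":[8,47]}
After op 2 (add /mll 75): {"ch":[76,74,18,44],"cw":[40,3,76],"mll":75,"rv":[8,47]}
After op 3 (remove /ch/1): {"ch":[76,18,44],"cw":[40,3,76],"mll":75,"rv":[8,47]}
After op 4 (replace /rv/0 92): {"ch":[76,18,44],"cw":[40,3,76],"mll":75,"rv":[92,47]}
After op 5 (replace /rv 97): {"ch":[76,18,44],"cw":[40,3,76],"mll":75,"rv":97}
After op 6 (add /cw/0 40): {"ch":[76,18,44],"cw":[40,40,3,76],"mll":75,"rv":97}
After op 7 (add /cw/1 87): {"ch":[76,18,44],"cw":[40,87,40,3,76],"mll":75,"rv":97}
After op 8 (replace /cw 51): {"ch":[76,18,44],"cw":51,"mll":75,"rv":97}
After op 9 (add /z 57): {"ch":[76,18,44],"cw":51,"mll":75,"rv":97,"z":57}
After op 10 (replace /ch/1 15): {"ch":[76,15,44],"cw":51,"mll":75,"rv":97,"z":57}
After op 11 (remove /rv): {"ch":[76,15,44],"cw":51,"mll":75,"z":57}
After op 12 (add /vvd 57): {"ch":[76,15,44],"cw":51,"mll":75,"vvd":57,"z":57}
After op 13 (remove /cw): {"ch":[76,15,44],"mll":75,"vvd":57,"z":57}
After op 14 (add /ch/1 1): {"ch":[76,1,15,44],"mll":75,"vvd":57,"z":57}
After op 15 (add /ch/3 45): {"ch":[76,1,15,45,44],"mll":75,"vvd":57,"z":57}
After op 16 (remove /ch/4): {"ch":[76,1,15,45],"mll":75,"vvd":57,"z":57}
After op 17 (remove /ch/3): {"ch":[76,1,15],"mll":75,"vvd":57,"z":57}
After op 18 (replace /ch/1 32): {"ch":[76,32,15],"mll":75,"vvd":57,"z":57}
After op 19 (add /kkn 44): {"ch":[76,32,15],"kkn":44,"mll":75,"vvd":57,"z":57}
After op 20 (replace /ch/0 68): {"ch":[68,32,15],"kkn":44,"mll":75,"vvd":57,"z":57}
After op 21 (add /ch/1 85): {"ch":[68,85,32,15],"kkn":44,"mll":75,"vvd":57,"z":57}
After op 22 (replace /ch 33): {"ch":33,"kkn":44,"mll":75,"vvd":57,"z":57}
Size at the root: 5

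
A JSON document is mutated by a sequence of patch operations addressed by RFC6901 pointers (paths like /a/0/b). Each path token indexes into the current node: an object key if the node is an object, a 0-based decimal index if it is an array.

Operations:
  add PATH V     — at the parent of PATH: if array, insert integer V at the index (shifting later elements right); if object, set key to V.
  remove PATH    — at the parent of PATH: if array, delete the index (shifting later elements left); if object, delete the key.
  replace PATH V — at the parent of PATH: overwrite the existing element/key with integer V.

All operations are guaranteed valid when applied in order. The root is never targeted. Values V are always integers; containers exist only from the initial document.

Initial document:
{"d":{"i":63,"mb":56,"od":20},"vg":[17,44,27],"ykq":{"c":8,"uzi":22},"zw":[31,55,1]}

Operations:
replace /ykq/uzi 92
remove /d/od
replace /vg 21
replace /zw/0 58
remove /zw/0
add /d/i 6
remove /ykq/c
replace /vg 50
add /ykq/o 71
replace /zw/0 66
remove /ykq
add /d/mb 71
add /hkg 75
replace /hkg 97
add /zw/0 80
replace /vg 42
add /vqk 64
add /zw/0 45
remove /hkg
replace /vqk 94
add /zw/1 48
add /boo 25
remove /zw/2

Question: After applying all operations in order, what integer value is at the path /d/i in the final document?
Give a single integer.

Answer: 6

Derivation:
After op 1 (replace /ykq/uzi 92): {"d":{"i":63,"mb":56,"od":20},"vg":[17,44,27],"ykq":{"c":8,"uzi":92},"zw":[31,55,1]}
After op 2 (remove /d/od): {"d":{"i":63,"mb":56},"vg":[17,44,27],"ykq":{"c":8,"uzi":92},"zw":[31,55,1]}
After op 3 (replace /vg 21): {"d":{"i":63,"mb":56},"vg":21,"ykq":{"c":8,"uzi":92},"zw":[31,55,1]}
After op 4 (replace /zw/0 58): {"d":{"i":63,"mb":56},"vg":21,"ykq":{"c":8,"uzi":92},"zw":[58,55,1]}
After op 5 (remove /zw/0): {"d":{"i":63,"mb":56},"vg":21,"ykq":{"c":8,"uzi":92},"zw":[55,1]}
After op 6 (add /d/i 6): {"d":{"i":6,"mb":56},"vg":21,"ykq":{"c":8,"uzi":92},"zw":[55,1]}
After op 7 (remove /ykq/c): {"d":{"i":6,"mb":56},"vg":21,"ykq":{"uzi":92},"zw":[55,1]}
After op 8 (replace /vg 50): {"d":{"i":6,"mb":56},"vg":50,"ykq":{"uzi":92},"zw":[55,1]}
After op 9 (add /ykq/o 71): {"d":{"i":6,"mb":56},"vg":50,"ykq":{"o":71,"uzi":92},"zw":[55,1]}
After op 10 (replace /zw/0 66): {"d":{"i":6,"mb":56},"vg":50,"ykq":{"o":71,"uzi":92},"zw":[66,1]}
After op 11 (remove /ykq): {"d":{"i":6,"mb":56},"vg":50,"zw":[66,1]}
After op 12 (add /d/mb 71): {"d":{"i":6,"mb":71},"vg":50,"zw":[66,1]}
After op 13 (add /hkg 75): {"d":{"i":6,"mb":71},"hkg":75,"vg":50,"zw":[66,1]}
After op 14 (replace /hkg 97): {"d":{"i":6,"mb":71},"hkg":97,"vg":50,"zw":[66,1]}
After op 15 (add /zw/0 80): {"d":{"i":6,"mb":71},"hkg":97,"vg":50,"zw":[80,66,1]}
After op 16 (replace /vg 42): {"d":{"i":6,"mb":71},"hkg":97,"vg":42,"zw":[80,66,1]}
After op 17 (add /vqk 64): {"d":{"i":6,"mb":71},"hkg":97,"vg":42,"vqk":64,"zw":[80,66,1]}
After op 18 (add /zw/0 45): {"d":{"i":6,"mb":71},"hkg":97,"vg":42,"vqk":64,"zw":[45,80,66,1]}
After op 19 (remove /hkg): {"d":{"i":6,"mb":71},"vg":42,"vqk":64,"zw":[45,80,66,1]}
After op 20 (replace /vqk 94): {"d":{"i":6,"mb":71},"vg":42,"vqk":94,"zw":[45,80,66,1]}
After op 21 (add /zw/1 48): {"d":{"i":6,"mb":71},"vg":42,"vqk":94,"zw":[45,48,80,66,1]}
After op 22 (add /boo 25): {"boo":25,"d":{"i":6,"mb":71},"vg":42,"vqk":94,"zw":[45,48,80,66,1]}
After op 23 (remove /zw/2): {"boo":25,"d":{"i":6,"mb":71},"vg":42,"vqk":94,"zw":[45,48,66,1]}
Value at /d/i: 6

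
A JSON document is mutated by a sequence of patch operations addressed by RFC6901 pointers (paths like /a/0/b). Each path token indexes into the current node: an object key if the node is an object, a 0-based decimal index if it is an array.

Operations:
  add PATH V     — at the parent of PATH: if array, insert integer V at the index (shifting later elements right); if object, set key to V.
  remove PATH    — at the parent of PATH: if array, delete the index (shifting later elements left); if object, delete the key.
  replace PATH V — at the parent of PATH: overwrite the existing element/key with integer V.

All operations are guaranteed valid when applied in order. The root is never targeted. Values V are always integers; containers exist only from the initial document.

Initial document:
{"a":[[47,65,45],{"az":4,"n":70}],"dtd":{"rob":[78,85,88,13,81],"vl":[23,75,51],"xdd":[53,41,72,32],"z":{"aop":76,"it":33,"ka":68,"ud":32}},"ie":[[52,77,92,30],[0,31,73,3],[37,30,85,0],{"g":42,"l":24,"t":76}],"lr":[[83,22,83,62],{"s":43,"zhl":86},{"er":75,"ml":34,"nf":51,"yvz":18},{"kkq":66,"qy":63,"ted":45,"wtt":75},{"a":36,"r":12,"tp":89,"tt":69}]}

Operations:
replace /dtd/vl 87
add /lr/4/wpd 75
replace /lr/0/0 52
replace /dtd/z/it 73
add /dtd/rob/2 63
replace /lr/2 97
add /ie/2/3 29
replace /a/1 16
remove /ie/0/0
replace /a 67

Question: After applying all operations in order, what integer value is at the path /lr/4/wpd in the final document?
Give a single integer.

Answer: 75

Derivation:
After op 1 (replace /dtd/vl 87): {"a":[[47,65,45],{"az":4,"n":70}],"dtd":{"rob":[78,85,88,13,81],"vl":87,"xdd":[53,41,72,32],"z":{"aop":76,"it":33,"ka":68,"ud":32}},"ie":[[52,77,92,30],[0,31,73,3],[37,30,85,0],{"g":42,"l":24,"t":76}],"lr":[[83,22,83,62],{"s":43,"zhl":86},{"er":75,"ml":34,"nf":51,"yvz":18},{"kkq":66,"qy":63,"ted":45,"wtt":75},{"a":36,"r":12,"tp":89,"tt":69}]}
After op 2 (add /lr/4/wpd 75): {"a":[[47,65,45],{"az":4,"n":70}],"dtd":{"rob":[78,85,88,13,81],"vl":87,"xdd":[53,41,72,32],"z":{"aop":76,"it":33,"ka":68,"ud":32}},"ie":[[52,77,92,30],[0,31,73,3],[37,30,85,0],{"g":42,"l":24,"t":76}],"lr":[[83,22,83,62],{"s":43,"zhl":86},{"er":75,"ml":34,"nf":51,"yvz":18},{"kkq":66,"qy":63,"ted":45,"wtt":75},{"a":36,"r":12,"tp":89,"tt":69,"wpd":75}]}
After op 3 (replace /lr/0/0 52): {"a":[[47,65,45],{"az":4,"n":70}],"dtd":{"rob":[78,85,88,13,81],"vl":87,"xdd":[53,41,72,32],"z":{"aop":76,"it":33,"ka":68,"ud":32}},"ie":[[52,77,92,30],[0,31,73,3],[37,30,85,0],{"g":42,"l":24,"t":76}],"lr":[[52,22,83,62],{"s":43,"zhl":86},{"er":75,"ml":34,"nf":51,"yvz":18},{"kkq":66,"qy":63,"ted":45,"wtt":75},{"a":36,"r":12,"tp":89,"tt":69,"wpd":75}]}
After op 4 (replace /dtd/z/it 73): {"a":[[47,65,45],{"az":4,"n":70}],"dtd":{"rob":[78,85,88,13,81],"vl":87,"xdd":[53,41,72,32],"z":{"aop":76,"it":73,"ka":68,"ud":32}},"ie":[[52,77,92,30],[0,31,73,3],[37,30,85,0],{"g":42,"l":24,"t":76}],"lr":[[52,22,83,62],{"s":43,"zhl":86},{"er":75,"ml":34,"nf":51,"yvz":18},{"kkq":66,"qy":63,"ted":45,"wtt":75},{"a":36,"r":12,"tp":89,"tt":69,"wpd":75}]}
After op 5 (add /dtd/rob/2 63): {"a":[[47,65,45],{"az":4,"n":70}],"dtd":{"rob":[78,85,63,88,13,81],"vl":87,"xdd":[53,41,72,32],"z":{"aop":76,"it":73,"ka":68,"ud":32}},"ie":[[52,77,92,30],[0,31,73,3],[37,30,85,0],{"g":42,"l":24,"t":76}],"lr":[[52,22,83,62],{"s":43,"zhl":86},{"er":75,"ml":34,"nf":51,"yvz":18},{"kkq":66,"qy":63,"ted":45,"wtt":75},{"a":36,"r":12,"tp":89,"tt":69,"wpd":75}]}
After op 6 (replace /lr/2 97): {"a":[[47,65,45],{"az":4,"n":70}],"dtd":{"rob":[78,85,63,88,13,81],"vl":87,"xdd":[53,41,72,32],"z":{"aop":76,"it":73,"ka":68,"ud":32}},"ie":[[52,77,92,30],[0,31,73,3],[37,30,85,0],{"g":42,"l":24,"t":76}],"lr":[[52,22,83,62],{"s":43,"zhl":86},97,{"kkq":66,"qy":63,"ted":45,"wtt":75},{"a":36,"r":12,"tp":89,"tt":69,"wpd":75}]}
After op 7 (add /ie/2/3 29): {"a":[[47,65,45],{"az":4,"n":70}],"dtd":{"rob":[78,85,63,88,13,81],"vl":87,"xdd":[53,41,72,32],"z":{"aop":76,"it":73,"ka":68,"ud":32}},"ie":[[52,77,92,30],[0,31,73,3],[37,30,85,29,0],{"g":42,"l":24,"t":76}],"lr":[[52,22,83,62],{"s":43,"zhl":86},97,{"kkq":66,"qy":63,"ted":45,"wtt":75},{"a":36,"r":12,"tp":89,"tt":69,"wpd":75}]}
After op 8 (replace /a/1 16): {"a":[[47,65,45],16],"dtd":{"rob":[78,85,63,88,13,81],"vl":87,"xdd":[53,41,72,32],"z":{"aop":76,"it":73,"ka":68,"ud":32}},"ie":[[52,77,92,30],[0,31,73,3],[37,30,85,29,0],{"g":42,"l":24,"t":76}],"lr":[[52,22,83,62],{"s":43,"zhl":86},97,{"kkq":66,"qy":63,"ted":45,"wtt":75},{"a":36,"r":12,"tp":89,"tt":69,"wpd":75}]}
After op 9 (remove /ie/0/0): {"a":[[47,65,45],16],"dtd":{"rob":[78,85,63,88,13,81],"vl":87,"xdd":[53,41,72,32],"z":{"aop":76,"it":73,"ka":68,"ud":32}},"ie":[[77,92,30],[0,31,73,3],[37,30,85,29,0],{"g":42,"l":24,"t":76}],"lr":[[52,22,83,62],{"s":43,"zhl":86},97,{"kkq":66,"qy":63,"ted":45,"wtt":75},{"a":36,"r":12,"tp":89,"tt":69,"wpd":75}]}
After op 10 (replace /a 67): {"a":67,"dtd":{"rob":[78,85,63,88,13,81],"vl":87,"xdd":[53,41,72,32],"z":{"aop":76,"it":73,"ka":68,"ud":32}},"ie":[[77,92,30],[0,31,73,3],[37,30,85,29,0],{"g":42,"l":24,"t":76}],"lr":[[52,22,83,62],{"s":43,"zhl":86},97,{"kkq":66,"qy":63,"ted":45,"wtt":75},{"a":36,"r":12,"tp":89,"tt":69,"wpd":75}]}
Value at /lr/4/wpd: 75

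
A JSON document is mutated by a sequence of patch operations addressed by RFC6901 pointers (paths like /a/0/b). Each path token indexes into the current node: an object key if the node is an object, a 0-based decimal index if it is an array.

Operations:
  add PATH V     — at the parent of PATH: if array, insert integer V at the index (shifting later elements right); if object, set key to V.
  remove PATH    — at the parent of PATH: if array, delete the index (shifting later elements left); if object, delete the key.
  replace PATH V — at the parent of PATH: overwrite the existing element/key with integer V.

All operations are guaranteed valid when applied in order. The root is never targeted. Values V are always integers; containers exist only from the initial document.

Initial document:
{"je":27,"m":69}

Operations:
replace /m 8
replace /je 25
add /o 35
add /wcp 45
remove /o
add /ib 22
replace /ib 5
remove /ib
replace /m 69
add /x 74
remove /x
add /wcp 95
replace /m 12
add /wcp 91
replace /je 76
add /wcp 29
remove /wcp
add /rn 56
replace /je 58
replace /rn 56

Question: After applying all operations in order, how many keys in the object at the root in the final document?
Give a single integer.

After op 1 (replace /m 8): {"je":27,"m":8}
After op 2 (replace /je 25): {"je":25,"m":8}
After op 3 (add /o 35): {"je":25,"m":8,"o":35}
After op 4 (add /wcp 45): {"je":25,"m":8,"o":35,"wcp":45}
After op 5 (remove /o): {"je":25,"m":8,"wcp":45}
After op 6 (add /ib 22): {"ib":22,"je":25,"m":8,"wcp":45}
After op 7 (replace /ib 5): {"ib":5,"je":25,"m":8,"wcp":45}
After op 8 (remove /ib): {"je":25,"m":8,"wcp":45}
After op 9 (replace /m 69): {"je":25,"m":69,"wcp":45}
After op 10 (add /x 74): {"je":25,"m":69,"wcp":45,"x":74}
After op 11 (remove /x): {"je":25,"m":69,"wcp":45}
After op 12 (add /wcp 95): {"je":25,"m":69,"wcp":95}
After op 13 (replace /m 12): {"je":25,"m":12,"wcp":95}
After op 14 (add /wcp 91): {"je":25,"m":12,"wcp":91}
After op 15 (replace /je 76): {"je":76,"m":12,"wcp":91}
After op 16 (add /wcp 29): {"je":76,"m":12,"wcp":29}
After op 17 (remove /wcp): {"je":76,"m":12}
After op 18 (add /rn 56): {"je":76,"m":12,"rn":56}
After op 19 (replace /je 58): {"je":58,"m":12,"rn":56}
After op 20 (replace /rn 56): {"je":58,"m":12,"rn":56}
Size at the root: 3

Answer: 3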